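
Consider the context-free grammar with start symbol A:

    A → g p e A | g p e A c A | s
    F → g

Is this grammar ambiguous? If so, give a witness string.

Witness: g p e g p e s c s

Derivation 1: A ⇒ g p e A ⇒ g p e g p e A c A ⇒ g p e g p e s c A ⇒ g p e g p e s c s
Derivation 2: A ⇒ g p e A c A ⇒ g p e g p e A c A ⇒ g p e g p e s c A ⇒ g p e g p e s c s

Two distinct leftmost derivations for the same string.

Ambiguous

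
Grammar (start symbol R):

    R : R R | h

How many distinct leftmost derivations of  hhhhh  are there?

Parse trees for hhhhh (showing first 6 of 14):
  [R [R h] [R [R h] [R [R h] [R [R h] [R h]]]]]
  [R [R h] [R [R h] [R [R [R h] [R h]] [R h]]]]
  [R [R h] [R [R [R h] [R h]] [R [R h] [R h]]]]
  [R [R h] [R [R [R h] [R [R h] [R h]]] [R h]]]
  [R [R h] [R [R [R [R h] [R h]] [R h]] [R h]]]
  [R [R [R h] [R h]] [R [R h] [R [R h] [R h]]]]

14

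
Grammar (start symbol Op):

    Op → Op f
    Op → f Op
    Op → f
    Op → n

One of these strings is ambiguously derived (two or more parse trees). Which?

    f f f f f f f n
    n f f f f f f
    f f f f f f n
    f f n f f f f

f f n f f f f

f f f f f f f n: 1 tree
n f f f f f f: 1 tree
f f f f f f n: 1 tree
f f n f f f f: 15 trees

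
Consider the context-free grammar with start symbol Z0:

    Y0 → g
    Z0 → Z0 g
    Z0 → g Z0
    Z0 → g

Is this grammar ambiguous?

Ambiguous

Witness: g g

Derivation 1: Z0 ⇒ Z0 g ⇒ g g
Derivation 2: Z0 ⇒ g Z0 ⇒ g g

Two distinct leftmost derivations for the same string.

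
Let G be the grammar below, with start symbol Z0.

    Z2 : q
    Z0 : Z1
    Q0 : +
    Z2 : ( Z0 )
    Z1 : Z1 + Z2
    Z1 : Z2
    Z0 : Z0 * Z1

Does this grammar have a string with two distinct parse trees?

Unambiguous

(Q0 is unreachable from Z0, so its rules don't affect L(Z0).) The grammar is stratified — Z0 handles '*' (left-recursive), Z1 handles '+', Z2 atoms. Each operator has a fixed associativity and precedence level, so every string has one parse.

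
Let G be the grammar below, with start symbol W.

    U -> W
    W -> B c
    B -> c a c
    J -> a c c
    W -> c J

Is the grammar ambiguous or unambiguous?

Witness: c a c c

Derivation 1: W ⇒ B c ⇒ c a c c
Derivation 2: W ⇒ c J ⇒ c a c c

Two distinct leftmost derivations for the same string.

Ambiguous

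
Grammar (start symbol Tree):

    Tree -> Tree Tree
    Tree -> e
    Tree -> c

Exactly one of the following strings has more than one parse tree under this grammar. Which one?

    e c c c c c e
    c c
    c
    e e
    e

e c c c c c e: 132 trees
c c: 1 tree
c: 1 tree
e e: 1 tree
e: 1 tree

e c c c c c e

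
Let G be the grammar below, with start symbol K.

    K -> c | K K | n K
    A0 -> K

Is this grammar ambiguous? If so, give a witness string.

Witness: c c c

Derivation 1: K ⇒ K K ⇒ c K ⇒ c K K ⇒ c c K ⇒ c c c
Derivation 2: K ⇒ K K ⇒ K K K ⇒ c K K ⇒ c c K ⇒ c c c

Two distinct leftmost derivations for the same string.

Ambiguous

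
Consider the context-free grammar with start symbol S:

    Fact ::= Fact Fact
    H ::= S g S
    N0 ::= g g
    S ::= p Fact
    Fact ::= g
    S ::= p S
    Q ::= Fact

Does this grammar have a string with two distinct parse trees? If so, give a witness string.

Witness: p g g g

Derivation 1: S ⇒ p Fact ⇒ p Fact Fact ⇒ p Fact Fact Fact ⇒ p g Fact Fact ⇒ p g g Fact ⇒ p g g g
Derivation 2: S ⇒ p Fact ⇒ p Fact Fact ⇒ p g Fact ⇒ p g Fact Fact ⇒ p g g Fact ⇒ p g g g

Two distinct leftmost derivations for the same string.

Ambiguous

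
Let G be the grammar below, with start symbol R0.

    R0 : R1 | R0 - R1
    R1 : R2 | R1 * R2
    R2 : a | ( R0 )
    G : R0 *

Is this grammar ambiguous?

Only R0, R1, R2 are reachable from R0; ignoring the rest: The grammar is stratified — R0 handles '-' (left-recursive), R1 handles '*', R2 atoms. Each operator has a fixed associativity and precedence level, so every string has one parse.

Unambiguous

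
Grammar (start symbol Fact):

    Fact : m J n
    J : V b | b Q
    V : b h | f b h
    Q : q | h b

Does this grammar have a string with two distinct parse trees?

Witness: m b h b n

Derivation 1: Fact ⇒ m J n ⇒ m V b n ⇒ m b h b n
Derivation 2: Fact ⇒ m J n ⇒ m b Q n ⇒ m b h b n

Two distinct leftmost derivations for the same string.

Ambiguous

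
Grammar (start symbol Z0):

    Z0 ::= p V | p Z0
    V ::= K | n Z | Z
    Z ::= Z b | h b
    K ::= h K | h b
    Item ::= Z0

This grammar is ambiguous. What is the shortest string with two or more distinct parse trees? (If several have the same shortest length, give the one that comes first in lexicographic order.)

p h b

length 3: p h b has 2 parse trees

Two derivations of p h b:
  Z0 ⇒ p V ⇒ p K ⇒ p h b
  Z0 ⇒ p V ⇒ p Z ⇒ p h b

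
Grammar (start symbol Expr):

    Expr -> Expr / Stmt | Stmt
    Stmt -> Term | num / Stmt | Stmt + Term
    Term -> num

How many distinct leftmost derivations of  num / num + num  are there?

3

Parse trees for num / num + num:
  [Expr [Expr [Stmt [Term num]]] / [Stmt [Stmt [Term num]] + [Term num]]]
  [Expr [Stmt num / [Stmt [Stmt [Term num]] + [Term num]]]]
  [Expr [Stmt [Stmt num / [Stmt [Term num]]] + [Term num]]]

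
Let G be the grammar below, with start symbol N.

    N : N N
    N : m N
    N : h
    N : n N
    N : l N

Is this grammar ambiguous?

Witness: h h h

Derivation 1: N ⇒ N N ⇒ N N N ⇒ h N N ⇒ h h N ⇒ h h h
Derivation 2: N ⇒ N N ⇒ h N ⇒ h N N ⇒ h h N ⇒ h h h

Two distinct leftmost derivations for the same string.

Ambiguous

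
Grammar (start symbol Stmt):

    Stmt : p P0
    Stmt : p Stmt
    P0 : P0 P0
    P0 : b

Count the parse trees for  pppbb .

Parse trees for pppbb:
  [Stmt p [Stmt p [Stmt p [P0 [P0 b] [P0 b]]]]]

1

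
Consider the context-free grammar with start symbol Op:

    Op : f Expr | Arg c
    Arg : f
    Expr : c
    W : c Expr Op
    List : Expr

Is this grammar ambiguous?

Witness: f c

Derivation 1: Op ⇒ f Expr ⇒ f c
Derivation 2: Op ⇒ Arg c ⇒ f c

Two distinct leftmost derivations for the same string.

Ambiguous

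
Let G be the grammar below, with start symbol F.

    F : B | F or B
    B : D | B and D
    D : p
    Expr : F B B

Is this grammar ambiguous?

Unambiguous

Only F, B, D are reachable from F; ignoring the rest: The grammar is stratified — F handles 'or' (left-recursive), B handles 'and', D atoms. Each operator has a fixed associativity and precedence level, so every string has one parse.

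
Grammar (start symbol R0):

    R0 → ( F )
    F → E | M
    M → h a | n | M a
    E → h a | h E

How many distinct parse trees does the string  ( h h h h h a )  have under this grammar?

Parse trees for ( h h h h h a ):
  [R0 ( [F [E h [E h [E h [E h [E h a]]]]]] )]

1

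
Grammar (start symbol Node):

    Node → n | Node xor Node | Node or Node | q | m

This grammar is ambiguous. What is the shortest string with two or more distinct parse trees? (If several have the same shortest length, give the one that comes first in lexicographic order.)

m or m or m

length 1: no string has ≥2 trees
length 3: no string has ≥2 trees
length 5: m or m or m has 2 parse trees

Two derivations of m or m or m:
  Node ⇒ Node or Node ⇒ Node or Node or Node ⇒ m or Node or Node ⇒ m or m or Node ⇒ m or m or m
  Node ⇒ Node or Node ⇒ m or Node ⇒ m or Node or Node ⇒ m or m or Node ⇒ m or m or m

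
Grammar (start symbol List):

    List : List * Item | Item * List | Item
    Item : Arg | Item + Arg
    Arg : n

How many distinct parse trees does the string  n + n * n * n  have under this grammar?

4

Parse trees for n + n * n * n:
  [List [List [List [Item [Item [Arg n]] + [Arg n]]] * [Item [Arg n]]] * [Item [Arg n]]]
  [List [List [Item [Item [Arg n]] + [Arg n]] * [List [Item [Arg n]]]] * [Item [Arg n]]]
  [List [Item [Item [Arg n]] + [Arg n]] * [List [List [Item [Arg n]]] * [Item [Arg n]]]]
  [List [Item [Item [Arg n]] + [Arg n]] * [List [Item [Arg n]] * [List [Item [Arg n]]]]]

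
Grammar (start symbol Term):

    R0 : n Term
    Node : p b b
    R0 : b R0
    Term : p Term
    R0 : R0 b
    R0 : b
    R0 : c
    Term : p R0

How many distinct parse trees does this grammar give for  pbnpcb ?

Parse trees for pbnpcb:
  [Term p [R0 b [R0 n [Term p [R0 [R0 c] b]]]]]
  [Term p [R0 b [R0 [R0 n [Term p [R0 c]]] b]]]
  [Term p [R0 [R0 b [R0 n [Term p [R0 c]]]] b]]

3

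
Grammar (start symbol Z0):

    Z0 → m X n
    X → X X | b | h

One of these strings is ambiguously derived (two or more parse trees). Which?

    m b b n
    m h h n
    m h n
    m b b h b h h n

m b b h b h h n

m b b n: 1 tree
m h h n: 1 tree
m h n: 1 tree
m b b h b h h n: 42 trees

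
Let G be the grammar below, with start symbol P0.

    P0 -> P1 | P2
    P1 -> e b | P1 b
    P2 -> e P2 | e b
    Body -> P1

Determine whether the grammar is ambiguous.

Witness: e b

Derivation 1: P0 ⇒ P1 ⇒ e b
Derivation 2: P0 ⇒ P2 ⇒ e b

Two distinct leftmost derivations for the same string.

Ambiguous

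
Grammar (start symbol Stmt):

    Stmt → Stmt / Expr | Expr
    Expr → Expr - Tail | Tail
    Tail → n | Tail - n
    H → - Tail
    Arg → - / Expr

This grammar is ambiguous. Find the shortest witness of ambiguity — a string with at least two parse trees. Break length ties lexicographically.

length 1: no string has ≥2 trees
length 3: n - n has 2 parse trees

Two derivations of n - n:
  Stmt ⇒ Expr ⇒ Expr - Tail ⇒ Tail - Tail ⇒ n - Tail ⇒ n - n
  Stmt ⇒ Expr ⇒ Tail ⇒ Tail - n ⇒ n - n

n - n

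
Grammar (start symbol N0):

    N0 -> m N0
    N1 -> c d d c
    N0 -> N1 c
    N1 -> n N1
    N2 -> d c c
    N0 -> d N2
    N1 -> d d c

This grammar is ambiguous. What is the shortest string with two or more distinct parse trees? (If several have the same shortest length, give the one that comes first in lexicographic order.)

d d c c

length 4: d d c c has 2 parse trees

Two derivations of d d c c:
  N0 ⇒ N1 c ⇒ d d c c
  N0 ⇒ d N2 ⇒ d d c c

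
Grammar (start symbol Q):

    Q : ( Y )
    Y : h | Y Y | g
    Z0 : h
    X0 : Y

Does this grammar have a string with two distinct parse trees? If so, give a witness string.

Witness: ( g g g )

Derivation 1: Q ⇒ ( Y ) ⇒ ( Y Y ) ⇒ ( Y Y Y ) ⇒ ( g Y Y ) ⇒ ( g g Y ) ⇒ ( g g g )
Derivation 2: Q ⇒ ( Y ) ⇒ ( Y Y ) ⇒ ( g Y ) ⇒ ( g Y Y ) ⇒ ( g g Y ) ⇒ ( g g g )

Two distinct leftmost derivations for the same string.

Ambiguous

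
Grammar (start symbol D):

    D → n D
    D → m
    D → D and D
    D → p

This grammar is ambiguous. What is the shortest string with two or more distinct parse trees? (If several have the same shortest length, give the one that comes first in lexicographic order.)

length 1: no string has ≥2 trees
length 2: no string has ≥2 trees
length 3: no string has ≥2 trees
length 4: n m and m has 2 parse trees

Two derivations of n m and m:
  D ⇒ n D ⇒ n D and D ⇒ n m and D ⇒ n m and m
  D ⇒ D and D ⇒ n D and D ⇒ n m and D ⇒ n m and m

n m and m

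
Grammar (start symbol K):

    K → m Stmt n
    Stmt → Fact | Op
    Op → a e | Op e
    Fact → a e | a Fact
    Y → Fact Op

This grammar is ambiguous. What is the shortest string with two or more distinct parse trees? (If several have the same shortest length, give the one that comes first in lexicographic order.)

length 4: m a e n has 2 parse trees

Two derivations of m a e n:
  K ⇒ m Stmt n ⇒ m Fact n ⇒ m a e n
  K ⇒ m Stmt n ⇒ m Op n ⇒ m a e n

m a e n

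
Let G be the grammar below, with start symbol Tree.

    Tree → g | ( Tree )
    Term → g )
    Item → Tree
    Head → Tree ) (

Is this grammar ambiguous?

Unambiguous

(Term, Item, Head are unreachable from Tree, so their rules don't affect L(Tree).) L(Tree) is { openⁿ atom closeⁿ : n ≥ 0 }. The bracket depth fixes n, and the derivation is forced at every step.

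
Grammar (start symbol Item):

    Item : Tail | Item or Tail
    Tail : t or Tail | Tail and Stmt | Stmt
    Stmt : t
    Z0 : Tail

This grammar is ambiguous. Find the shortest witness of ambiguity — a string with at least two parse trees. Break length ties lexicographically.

length 1: no string has ≥2 trees
length 3: t or t has 2 parse trees

Two derivations of t or t:
  Item ⇒ Tail ⇒ t or Tail ⇒ t or Stmt ⇒ t or t
  Item ⇒ Item or Tail ⇒ Tail or Tail ⇒ Stmt or Tail ⇒ t or Tail ⇒ t or Stmt ⇒ t or t

t or t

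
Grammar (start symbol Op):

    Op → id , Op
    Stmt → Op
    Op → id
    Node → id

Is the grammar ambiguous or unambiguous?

Unambiguous

(Stmt, Node are unreachable from Op, so their rules don't affect L(Op).) The reachable grammar is A → atom sep A | atom. Each atom is followed by either the separator (recurse) or end-of-string (stop) — no choice point.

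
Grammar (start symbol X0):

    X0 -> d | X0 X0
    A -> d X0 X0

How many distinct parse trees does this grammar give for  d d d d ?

5

Parse trees for d d d d:
  [X0 [X0 d] [X0 [X0 d] [X0 [X0 d] [X0 d]]]]
  [X0 [X0 d] [X0 [X0 [X0 d] [X0 d]] [X0 d]]]
  [X0 [X0 [X0 d] [X0 d]] [X0 [X0 d] [X0 d]]]
  [X0 [X0 [X0 d] [X0 [X0 d] [X0 d]]] [X0 d]]
  [X0 [X0 [X0 [X0 d] [X0 d]] [X0 d]] [X0 d]]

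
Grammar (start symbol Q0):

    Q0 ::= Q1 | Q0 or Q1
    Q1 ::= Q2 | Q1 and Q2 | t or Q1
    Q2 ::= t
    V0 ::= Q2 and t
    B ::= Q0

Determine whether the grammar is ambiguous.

Ambiguous

Witness: t or t

Derivation 1: Q0 ⇒ Q1 ⇒ t or Q1 ⇒ t or Q2 ⇒ t or t
Derivation 2: Q0 ⇒ Q0 or Q1 ⇒ Q1 or Q1 ⇒ Q2 or Q1 ⇒ t or Q1 ⇒ t or Q2 ⇒ t or t

Two distinct leftmost derivations for the same string.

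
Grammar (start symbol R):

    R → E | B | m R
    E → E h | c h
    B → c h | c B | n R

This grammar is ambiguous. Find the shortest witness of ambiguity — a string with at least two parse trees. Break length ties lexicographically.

c h

length 2: c h has 2 parse trees

Two derivations of c h:
  R ⇒ E ⇒ c h
  R ⇒ B ⇒ c h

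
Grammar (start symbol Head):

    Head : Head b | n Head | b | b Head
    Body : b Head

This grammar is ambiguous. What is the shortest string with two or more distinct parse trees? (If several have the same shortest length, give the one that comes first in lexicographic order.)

b b

length 1: no string has ≥2 trees
length 2: b b has 2 parse trees

Two derivations of b b:
  Head ⇒ Head b ⇒ b b
  Head ⇒ b Head ⇒ b b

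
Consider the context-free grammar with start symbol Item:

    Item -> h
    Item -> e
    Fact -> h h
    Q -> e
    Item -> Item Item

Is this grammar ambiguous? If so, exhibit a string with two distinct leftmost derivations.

Witness: e e e

Derivation 1: Item ⇒ Item Item ⇒ e Item ⇒ e Item Item ⇒ e e Item ⇒ e e e
Derivation 2: Item ⇒ Item Item ⇒ Item Item Item ⇒ e Item Item ⇒ e e Item ⇒ e e e

Two distinct leftmost derivations for the same string.

Ambiguous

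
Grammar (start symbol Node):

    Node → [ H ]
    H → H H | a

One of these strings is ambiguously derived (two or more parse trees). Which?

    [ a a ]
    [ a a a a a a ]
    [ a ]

[ a a ]: 1 tree
[ a a a a a a ]: 42 trees
[ a ]: 1 tree

[ a a a a a a ]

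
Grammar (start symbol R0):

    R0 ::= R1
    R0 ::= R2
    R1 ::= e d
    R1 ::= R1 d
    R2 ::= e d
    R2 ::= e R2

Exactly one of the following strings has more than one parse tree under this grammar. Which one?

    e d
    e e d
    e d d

e d: 2 trees
e e d: 1 tree
e d d: 1 tree

e d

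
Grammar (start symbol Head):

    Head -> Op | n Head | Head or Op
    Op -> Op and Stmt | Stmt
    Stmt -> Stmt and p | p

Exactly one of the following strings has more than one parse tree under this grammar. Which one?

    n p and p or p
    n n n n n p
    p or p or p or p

n p and p or p

n p and p or p: 4 trees
n n n n n p: 1 tree
p or p or p or p: 1 tree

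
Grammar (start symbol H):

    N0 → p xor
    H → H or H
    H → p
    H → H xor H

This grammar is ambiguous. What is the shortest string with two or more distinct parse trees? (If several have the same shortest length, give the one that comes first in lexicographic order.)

length 1: no string has ≥2 trees
length 3: no string has ≥2 trees
length 5: p or p or p has 2 parse trees

Two derivations of p or p or p:
  H ⇒ H or H ⇒ H or H or H ⇒ p or H or H ⇒ p or p or H ⇒ p or p or p
  H ⇒ H or H ⇒ p or H ⇒ p or H or H ⇒ p or p or H ⇒ p or p or p

p or p or p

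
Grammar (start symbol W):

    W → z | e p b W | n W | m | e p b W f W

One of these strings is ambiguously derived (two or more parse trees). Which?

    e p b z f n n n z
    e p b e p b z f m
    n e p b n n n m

e p b z f n n n z: 1 tree
e p b e p b z f m: 2 trees
n e p b n n n m: 1 tree

e p b e p b z f m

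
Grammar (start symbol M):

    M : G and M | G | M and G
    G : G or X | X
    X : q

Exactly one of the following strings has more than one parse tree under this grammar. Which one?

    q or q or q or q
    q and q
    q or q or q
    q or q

q and q

q or q or q or q: 1 tree
q and q: 2 trees
q or q or q: 1 tree
q or q: 1 tree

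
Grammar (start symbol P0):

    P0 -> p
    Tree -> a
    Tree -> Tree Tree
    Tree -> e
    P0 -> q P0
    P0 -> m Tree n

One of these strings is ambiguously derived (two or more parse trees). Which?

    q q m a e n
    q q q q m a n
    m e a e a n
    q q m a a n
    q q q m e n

m e a e a n

q q m a e n: 1 tree
q q q q m a n: 1 tree
m e a e a n: 5 trees
q q m a a n: 1 tree
q q q m e n: 1 tree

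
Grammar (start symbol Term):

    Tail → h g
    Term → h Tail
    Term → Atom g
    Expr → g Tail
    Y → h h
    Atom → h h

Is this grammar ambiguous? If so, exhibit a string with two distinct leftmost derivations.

Witness: h h g

Derivation 1: Term ⇒ h Tail ⇒ h h g
Derivation 2: Term ⇒ Atom g ⇒ h h g

Two distinct leftmost derivations for the same string.

Ambiguous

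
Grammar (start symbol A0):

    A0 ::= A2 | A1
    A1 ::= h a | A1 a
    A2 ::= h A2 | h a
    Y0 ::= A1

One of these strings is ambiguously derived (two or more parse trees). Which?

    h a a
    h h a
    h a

h a

h a a: 1 tree
h h a: 1 tree
h a: 2 trees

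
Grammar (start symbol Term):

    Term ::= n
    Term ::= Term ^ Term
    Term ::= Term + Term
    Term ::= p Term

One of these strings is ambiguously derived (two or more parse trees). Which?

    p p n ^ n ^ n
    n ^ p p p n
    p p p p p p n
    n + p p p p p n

p p n ^ n ^ n

p p n ^ n ^ n: 9 trees
n ^ p p p n: 1 tree
p p p p p p n: 1 tree
n + p p p p p n: 1 tree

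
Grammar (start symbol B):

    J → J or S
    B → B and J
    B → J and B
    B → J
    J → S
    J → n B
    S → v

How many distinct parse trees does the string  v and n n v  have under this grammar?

Parse trees for v and n n v:
  [B [B [J [S v]]] and [J n [B [J n [B [J [S v]]]]]]]
  [B [J [S v]] and [B [J n [B [J n [B [J [S v]]]]]]]]

2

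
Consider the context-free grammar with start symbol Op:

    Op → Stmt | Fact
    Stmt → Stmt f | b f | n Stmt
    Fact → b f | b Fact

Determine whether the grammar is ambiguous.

Ambiguous

Witness: b f

Derivation 1: Op ⇒ Stmt ⇒ b f
Derivation 2: Op ⇒ Fact ⇒ b f

Two distinct leftmost derivations for the same string.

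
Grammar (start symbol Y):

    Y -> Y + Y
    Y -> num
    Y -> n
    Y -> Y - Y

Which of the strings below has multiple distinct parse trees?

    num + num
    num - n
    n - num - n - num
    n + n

num + num: 1 tree
num - n: 1 tree
n - num - n - num: 5 trees
n + n: 1 tree

n - num - n - num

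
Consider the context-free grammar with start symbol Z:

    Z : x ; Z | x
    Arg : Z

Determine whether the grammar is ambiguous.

Unambiguous

(Arg is unreachable from Z, so its rules don't affect L(Z).) Right-recursive list with a separator: after each atom, whether the separator follows determines the rule. One parse per string.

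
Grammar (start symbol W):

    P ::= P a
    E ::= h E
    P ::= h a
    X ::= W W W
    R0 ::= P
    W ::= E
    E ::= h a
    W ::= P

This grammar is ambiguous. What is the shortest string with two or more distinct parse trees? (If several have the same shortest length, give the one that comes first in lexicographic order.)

length 2: h a has 2 parse trees

Two derivations of h a:
  W ⇒ E ⇒ h a
  W ⇒ P ⇒ h a

h a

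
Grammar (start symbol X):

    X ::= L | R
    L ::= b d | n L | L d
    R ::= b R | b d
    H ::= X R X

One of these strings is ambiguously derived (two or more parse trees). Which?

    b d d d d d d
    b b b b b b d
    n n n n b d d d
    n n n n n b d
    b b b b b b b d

b d d d d d d: 1 tree
b b b b b b d: 1 tree
n n n n b d d d: 15 trees
n n n n n b d: 1 tree
b b b b b b b d: 1 tree

n n n n b d d d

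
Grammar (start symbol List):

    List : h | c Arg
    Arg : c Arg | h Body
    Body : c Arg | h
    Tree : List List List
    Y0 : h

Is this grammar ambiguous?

Unambiguous

(Tree, Y0 are unreachable from List, so their rules don't affect L(List).) Each reachable nonterminal has at most one production per leading terminal, and all productions are right-linear; the derivation is determined token-by-token.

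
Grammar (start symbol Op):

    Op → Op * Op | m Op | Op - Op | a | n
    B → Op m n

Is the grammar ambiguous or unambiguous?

Ambiguous

Witness: m a * a

Derivation 1: Op ⇒ Op * Op ⇒ m Op * Op ⇒ m a * Op ⇒ m a * a
Derivation 2: Op ⇒ m Op ⇒ m Op * Op ⇒ m a * Op ⇒ m a * a

Two distinct leftmost derivations for the same string.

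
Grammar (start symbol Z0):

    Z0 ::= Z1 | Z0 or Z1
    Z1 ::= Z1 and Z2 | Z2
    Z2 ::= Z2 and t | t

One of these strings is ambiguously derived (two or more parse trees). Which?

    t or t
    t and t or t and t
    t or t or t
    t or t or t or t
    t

t and t or t and t

t or t: 1 tree
t and t or t and t: 4 trees
t or t or t: 1 tree
t or t or t or t: 1 tree
t: 1 tree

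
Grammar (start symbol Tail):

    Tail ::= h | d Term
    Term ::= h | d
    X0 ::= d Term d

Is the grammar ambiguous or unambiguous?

(X0 is unreachable from Tail, so its rules don't affect L(Tail).) Restricted to the reachable nonterminals, every rule has the form A → t or A → t B, and no two rules for the same A share a first terminal. The grammar encodes a DFA — one run per string.

Unambiguous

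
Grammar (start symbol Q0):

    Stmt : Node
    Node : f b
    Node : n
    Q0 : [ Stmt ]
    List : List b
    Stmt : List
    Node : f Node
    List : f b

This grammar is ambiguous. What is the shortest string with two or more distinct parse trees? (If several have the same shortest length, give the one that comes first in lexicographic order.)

[ f b ]

length 3: no string has ≥2 trees
length 4: [ f b ] has 2 parse trees

Two derivations of [ f b ]:
  Q0 ⇒ [ Stmt ] ⇒ [ Node ] ⇒ [ f b ]
  Q0 ⇒ [ Stmt ] ⇒ [ List ] ⇒ [ f b ]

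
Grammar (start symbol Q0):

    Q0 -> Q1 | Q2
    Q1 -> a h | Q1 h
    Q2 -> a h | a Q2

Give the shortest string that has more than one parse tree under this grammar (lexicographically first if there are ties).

a h

length 2: a h has 2 parse trees

Two derivations of a h:
  Q0 ⇒ Q1 ⇒ a h
  Q0 ⇒ Q2 ⇒ a h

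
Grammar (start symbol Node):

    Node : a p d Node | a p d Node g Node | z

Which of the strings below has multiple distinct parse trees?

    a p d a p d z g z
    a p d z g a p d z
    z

a p d a p d z g z: 2 trees
a p d z g a p d z: 1 tree
z: 1 tree

a p d a p d z g z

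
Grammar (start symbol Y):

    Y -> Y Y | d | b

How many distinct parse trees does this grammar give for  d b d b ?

5

Parse trees for d b d b:
  [Y [Y d] [Y [Y b] [Y [Y d] [Y b]]]]
  [Y [Y d] [Y [Y [Y b] [Y d]] [Y b]]]
  [Y [Y [Y d] [Y b]] [Y [Y d] [Y b]]]
  [Y [Y [Y d] [Y [Y b] [Y d]]] [Y b]]
  [Y [Y [Y [Y d] [Y b]] [Y d]] [Y b]]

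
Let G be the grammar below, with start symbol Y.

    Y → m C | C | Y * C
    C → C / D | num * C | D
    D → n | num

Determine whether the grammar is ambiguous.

Witness: num * n

Derivation 1: Y ⇒ C ⇒ num * C ⇒ num * D ⇒ num * n
Derivation 2: Y ⇒ Y * C ⇒ C * C ⇒ D * C ⇒ num * C ⇒ num * D ⇒ num * n

Two distinct leftmost derivations for the same string.

Ambiguous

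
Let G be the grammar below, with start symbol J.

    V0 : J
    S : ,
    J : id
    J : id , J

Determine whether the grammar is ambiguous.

Unambiguous

(S, V0 are unreachable from J, so their rules don't affect L(J).) The reachable grammar is A → atom sep A | atom. Each atom is followed by either the separator (recurse) or end-of-string (stop) — no choice point.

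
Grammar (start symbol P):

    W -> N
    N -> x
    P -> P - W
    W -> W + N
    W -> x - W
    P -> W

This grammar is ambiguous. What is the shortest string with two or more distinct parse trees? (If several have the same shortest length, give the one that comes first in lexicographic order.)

x - x

length 1: no string has ≥2 trees
length 3: x - x has 2 parse trees

Two derivations of x - x:
  P ⇒ P - W ⇒ W - W ⇒ N - W ⇒ x - W ⇒ x - N ⇒ x - x
  P ⇒ W ⇒ x - W ⇒ x - N ⇒ x - x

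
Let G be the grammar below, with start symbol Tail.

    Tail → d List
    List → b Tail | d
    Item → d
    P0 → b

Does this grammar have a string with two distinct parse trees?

(Item, P0 are unreachable from Tail, so their rules don't affect L(Tail).) Each reachable nonterminal has at most one production per leading terminal, and all productions are right-linear; the derivation is determined token-by-token.

Unambiguous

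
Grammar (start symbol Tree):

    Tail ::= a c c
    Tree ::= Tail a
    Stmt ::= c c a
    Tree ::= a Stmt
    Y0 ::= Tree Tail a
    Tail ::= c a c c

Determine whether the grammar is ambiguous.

Ambiguous

Witness: a c c a

Derivation 1: Tree ⇒ Tail a ⇒ a c c a
Derivation 2: Tree ⇒ a Stmt ⇒ a c c a

Two distinct leftmost derivations for the same string.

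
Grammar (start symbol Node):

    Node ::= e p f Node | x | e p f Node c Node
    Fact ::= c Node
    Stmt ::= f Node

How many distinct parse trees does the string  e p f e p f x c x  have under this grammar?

2

Parse trees for e p f e p f x c x:
  [Node e p f [Node e p f [Node x] c [Node x]]]
  [Node e p f [Node e p f [Node x]] c [Node x]]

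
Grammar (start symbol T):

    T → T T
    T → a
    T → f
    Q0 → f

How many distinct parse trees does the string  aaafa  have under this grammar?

Parse trees for aaafa (showing first 6 of 14):
  [T [T a] [T [T a] [T [T a] [T [T f] [T a]]]]]
  [T [T a] [T [T a] [T [T [T a] [T f]] [T a]]]]
  [T [T a] [T [T [T a] [T a]] [T [T f] [T a]]]]
  [T [T a] [T [T [T a] [T [T a] [T f]]] [T a]]]
  [T [T a] [T [T [T [T a] [T a]] [T f]] [T a]]]
  [T [T [T a] [T a]] [T [T a] [T [T f] [T a]]]]

14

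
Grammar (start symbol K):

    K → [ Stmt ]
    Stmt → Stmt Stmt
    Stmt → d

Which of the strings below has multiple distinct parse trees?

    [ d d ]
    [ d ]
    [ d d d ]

[ d d d ]

[ d d ]: 1 tree
[ d ]: 1 tree
[ d d d ]: 2 trees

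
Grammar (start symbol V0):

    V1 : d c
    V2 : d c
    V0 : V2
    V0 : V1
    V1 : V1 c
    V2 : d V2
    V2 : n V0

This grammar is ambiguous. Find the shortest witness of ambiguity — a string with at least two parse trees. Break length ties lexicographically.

length 2: d c has 2 parse trees

Two derivations of d c:
  V0 ⇒ V2 ⇒ d c
  V0 ⇒ V1 ⇒ d c

d c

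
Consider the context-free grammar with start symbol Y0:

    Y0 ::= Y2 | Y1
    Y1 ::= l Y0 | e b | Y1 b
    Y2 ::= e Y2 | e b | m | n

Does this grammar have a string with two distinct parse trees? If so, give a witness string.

Ambiguous

Witness: e b

Derivation 1: Y0 ⇒ Y2 ⇒ e b
Derivation 2: Y0 ⇒ Y1 ⇒ e b

Two distinct leftmost derivations for the same string.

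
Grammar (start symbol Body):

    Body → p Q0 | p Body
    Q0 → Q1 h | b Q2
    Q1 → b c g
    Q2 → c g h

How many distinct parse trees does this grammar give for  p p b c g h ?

Parse trees for p p b c g h:
  [Body p [Body p [Q0 [Q1 b c g] h]]]
  [Body p [Body p [Q0 b [Q2 c g h]]]]

2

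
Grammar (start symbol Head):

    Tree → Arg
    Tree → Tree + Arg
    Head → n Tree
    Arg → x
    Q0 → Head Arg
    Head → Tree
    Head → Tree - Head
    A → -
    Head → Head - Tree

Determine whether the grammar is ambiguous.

Witness: x - x

Derivation 1: Head ⇒ Tree - Head ⇒ Arg - Head ⇒ x - Head ⇒ x - Tree ⇒ x - Arg ⇒ x - x
Derivation 2: Head ⇒ Head - Tree ⇒ Tree - Tree ⇒ Arg - Tree ⇒ x - Tree ⇒ x - Arg ⇒ x - x

Two distinct leftmost derivations for the same string.

Ambiguous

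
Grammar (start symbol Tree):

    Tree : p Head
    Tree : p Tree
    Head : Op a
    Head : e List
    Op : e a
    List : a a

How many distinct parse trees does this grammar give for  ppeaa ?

Parse trees for ppeaa:
  [Tree p [Tree p [Head [Op e a] a]]]
  [Tree p [Tree p [Head e [List a a]]]]

2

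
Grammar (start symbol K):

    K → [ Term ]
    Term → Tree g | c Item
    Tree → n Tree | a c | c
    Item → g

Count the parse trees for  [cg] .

2

Parse trees for [cg]:
  [K [ [Term [Tree c] g] ]]
  [K [ [Term c [Item g]] ]]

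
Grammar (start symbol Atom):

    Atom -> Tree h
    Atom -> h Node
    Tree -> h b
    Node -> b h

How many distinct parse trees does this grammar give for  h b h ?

2

Parse trees for h b h:
  [Atom [Tree h b] h]
  [Atom h [Node b h]]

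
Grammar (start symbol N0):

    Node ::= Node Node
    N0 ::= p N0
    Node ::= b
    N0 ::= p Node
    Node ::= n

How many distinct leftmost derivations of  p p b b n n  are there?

5

Parse trees for p p b b n n:
  [N0 p [N0 p [Node [Node b] [Node [Node b] [Node [Node n] [Node n]]]]]]
  [N0 p [N0 p [Node [Node b] [Node [Node [Node b] [Node n]] [Node n]]]]]
  [N0 p [N0 p [Node [Node [Node b] [Node b]] [Node [Node n] [Node n]]]]]
  [N0 p [N0 p [Node [Node [Node b] [Node [Node b] [Node n]]] [Node n]]]]
  [N0 p [N0 p [Node [Node [Node [Node b] [Node b]] [Node n]] [Node n]]]]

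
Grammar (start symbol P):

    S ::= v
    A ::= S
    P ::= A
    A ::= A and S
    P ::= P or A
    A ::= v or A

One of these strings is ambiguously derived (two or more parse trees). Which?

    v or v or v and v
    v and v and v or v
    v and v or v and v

v or v or v and v

v or v or v and v: 7 trees
v and v and v or v: 1 tree
v and v or v and v: 1 tree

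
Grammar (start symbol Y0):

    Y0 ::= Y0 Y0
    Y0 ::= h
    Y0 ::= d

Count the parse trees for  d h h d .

Parse trees for d h h d:
  [Y0 [Y0 d] [Y0 [Y0 h] [Y0 [Y0 h] [Y0 d]]]]
  [Y0 [Y0 d] [Y0 [Y0 [Y0 h] [Y0 h]] [Y0 d]]]
  [Y0 [Y0 [Y0 d] [Y0 h]] [Y0 [Y0 h] [Y0 d]]]
  [Y0 [Y0 [Y0 d] [Y0 [Y0 h] [Y0 h]]] [Y0 d]]
  [Y0 [Y0 [Y0 [Y0 d] [Y0 h]] [Y0 h]] [Y0 d]]

5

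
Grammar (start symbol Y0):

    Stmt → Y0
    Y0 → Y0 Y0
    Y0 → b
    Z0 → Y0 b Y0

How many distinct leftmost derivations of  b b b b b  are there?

14

Parse trees for b b b b b (showing first 6 of 14):
  [Y0 [Y0 b] [Y0 [Y0 b] [Y0 [Y0 b] [Y0 [Y0 b] [Y0 b]]]]]
  [Y0 [Y0 b] [Y0 [Y0 b] [Y0 [Y0 [Y0 b] [Y0 b]] [Y0 b]]]]
  [Y0 [Y0 b] [Y0 [Y0 [Y0 b] [Y0 b]] [Y0 [Y0 b] [Y0 b]]]]
  [Y0 [Y0 b] [Y0 [Y0 [Y0 b] [Y0 [Y0 b] [Y0 b]]] [Y0 b]]]
  [Y0 [Y0 b] [Y0 [Y0 [Y0 [Y0 b] [Y0 b]] [Y0 b]] [Y0 b]]]
  [Y0 [Y0 [Y0 b] [Y0 b]] [Y0 [Y0 b] [Y0 [Y0 b] [Y0 b]]]]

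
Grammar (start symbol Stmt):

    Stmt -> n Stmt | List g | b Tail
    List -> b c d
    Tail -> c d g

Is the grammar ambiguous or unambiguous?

Witness: b c d g

Derivation 1: Stmt ⇒ List g ⇒ b c d g
Derivation 2: Stmt ⇒ b Tail ⇒ b c d g

Two distinct leftmost derivations for the same string.

Ambiguous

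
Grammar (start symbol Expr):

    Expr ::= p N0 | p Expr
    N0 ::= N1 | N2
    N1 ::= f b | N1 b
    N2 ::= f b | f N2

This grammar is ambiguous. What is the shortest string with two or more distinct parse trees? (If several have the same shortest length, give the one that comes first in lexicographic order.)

length 3: p f b has 2 parse trees

Two derivations of p f b:
  Expr ⇒ p N0 ⇒ p N1 ⇒ p f b
  Expr ⇒ p N0 ⇒ p N2 ⇒ p f b

p f b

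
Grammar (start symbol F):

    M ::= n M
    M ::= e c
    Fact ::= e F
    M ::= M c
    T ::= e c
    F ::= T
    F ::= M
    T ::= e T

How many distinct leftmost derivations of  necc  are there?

2

Parse trees for necc:
  [F [M n [M [M e c] c]]]
  [F [M [M n [M e c]] c]]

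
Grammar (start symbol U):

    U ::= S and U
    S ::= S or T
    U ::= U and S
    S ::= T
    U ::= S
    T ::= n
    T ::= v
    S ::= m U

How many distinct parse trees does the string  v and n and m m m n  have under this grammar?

4

Parse trees for v and n and m m m n:
  [U [S [T v]] and [U [S [T n]] and [U [S m [U [S m [U [S m [U [S [T n]]]]]]]]]]]
  [U [S [T v]] and [U [U [S [T n]]] and [S m [U [S m [U [S m [U [S [T n]]]]]]]]]]
  [U [U [S [T v]] and [U [S [T n]]]] and [S m [U [S m [U [S m [U [S [T n]]]]]]]]]
  [U [U [U [S [T v]]] and [S [T n]]] and [S m [U [S m [U [S m [U [S [T n]]]]]]]]]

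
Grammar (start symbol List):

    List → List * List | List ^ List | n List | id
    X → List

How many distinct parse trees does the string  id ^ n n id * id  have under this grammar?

Parse trees for id ^ n n id * id:
  [List [List [List id] ^ [List n [List n [List id]]]] * [List id]]
  [List [List id] ^ [List [List n [List n [List id]]] * [List id]]]
  [List [List id] ^ [List n [List [List n [List id]] * [List id]]]]
  [List [List id] ^ [List n [List n [List [List id] * [List id]]]]]

4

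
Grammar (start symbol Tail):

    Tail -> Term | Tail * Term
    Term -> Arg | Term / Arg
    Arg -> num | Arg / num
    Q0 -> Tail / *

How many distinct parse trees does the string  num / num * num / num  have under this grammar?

4

Parse trees for num / num * num / num:
  [Tail [Tail [Term [Arg [Arg num] / num]]] * [Term [Arg [Arg num] / num]]]
  [Tail [Tail [Term [Arg [Arg num] / num]]] * [Term [Term [Arg num]] / [Arg num]]]
  [Tail [Tail [Term [Term [Arg num]] / [Arg num]]] * [Term [Arg [Arg num] / num]]]
  [Tail [Tail [Term [Term [Arg num]] / [Arg num]]] * [Term [Term [Arg num]] / [Arg num]]]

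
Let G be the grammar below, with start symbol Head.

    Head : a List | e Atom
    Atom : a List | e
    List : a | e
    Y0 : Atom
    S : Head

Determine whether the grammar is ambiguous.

Unambiguous

(Y0, S are unreachable from Head, so their rules don't affect L(Head).) Restricted to the reachable nonterminals, every rule has the form A → t or A → t B, and no two rules for the same A share a first terminal. The grammar encodes a DFA — one run per string.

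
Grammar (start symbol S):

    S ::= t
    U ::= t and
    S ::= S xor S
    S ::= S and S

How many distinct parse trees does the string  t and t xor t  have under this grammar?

2

Parse trees for t and t xor t:
  [S [S [S t] and [S t]] xor [S t]]
  [S [S t] and [S [S t] xor [S t]]]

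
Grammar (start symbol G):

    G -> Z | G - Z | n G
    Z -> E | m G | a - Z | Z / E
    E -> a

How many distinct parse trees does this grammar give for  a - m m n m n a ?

2

Parse trees for a - m m n m n a:
  [G [Z a - [Z m [G [Z m [G n [G [Z m [G n [G [Z [E a]]]]]]]]]]]]
  [G [G [Z [E a]]] - [Z m [G [Z m [G n [G [Z m [G n [G [Z [E a]]]]]]]]]]]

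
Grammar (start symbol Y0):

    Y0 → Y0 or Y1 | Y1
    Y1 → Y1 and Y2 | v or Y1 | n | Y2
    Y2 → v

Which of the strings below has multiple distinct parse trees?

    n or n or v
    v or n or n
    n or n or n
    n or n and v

n or n or v: 1 tree
v or n or n: 2 trees
n or n or n: 1 tree
n or n and v: 1 tree

v or n or n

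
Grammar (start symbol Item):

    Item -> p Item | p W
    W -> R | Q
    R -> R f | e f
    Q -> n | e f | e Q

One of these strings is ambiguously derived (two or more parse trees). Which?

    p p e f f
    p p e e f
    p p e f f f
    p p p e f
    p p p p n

p p p e f

p p e f f: 1 tree
p p e e f: 1 tree
p p e f f f: 1 tree
p p p e f: 2 trees
p p p p n: 1 tree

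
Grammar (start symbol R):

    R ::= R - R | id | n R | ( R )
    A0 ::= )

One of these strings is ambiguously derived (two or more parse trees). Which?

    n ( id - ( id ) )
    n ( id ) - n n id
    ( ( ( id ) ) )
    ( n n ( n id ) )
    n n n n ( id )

n ( id - ( id ) ): 1 tree
n ( id ) - n n id: 2 trees
( ( ( id ) ) ): 1 tree
( n n ( n id ) ): 1 tree
n n n n ( id ): 1 tree

n ( id ) - n n id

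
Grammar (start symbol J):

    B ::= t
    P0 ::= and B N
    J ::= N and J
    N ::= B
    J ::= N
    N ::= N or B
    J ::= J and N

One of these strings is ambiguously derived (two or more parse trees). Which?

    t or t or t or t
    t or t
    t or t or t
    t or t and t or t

t or t and t or t

t or t or t or t: 1 tree
t or t: 1 tree
t or t or t: 1 tree
t or t and t or t: 2 trees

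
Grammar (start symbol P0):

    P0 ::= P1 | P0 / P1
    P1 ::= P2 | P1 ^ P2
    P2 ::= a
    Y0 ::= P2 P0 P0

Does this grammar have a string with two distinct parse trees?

Unambiguous

(Y0 is unreachable from P0, so its rules don't affect L(P0).) P0 → P0 / P1 | P1  ;  P1 → P1 ^ P2 | P2  — a left-associative chain with P2 at the bottom. Each string factors uniquely by precedence.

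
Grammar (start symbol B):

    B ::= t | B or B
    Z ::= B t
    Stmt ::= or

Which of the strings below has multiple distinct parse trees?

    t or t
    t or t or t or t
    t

t or t: 1 tree
t or t or t or t: 5 trees
t: 1 tree

t or t or t or t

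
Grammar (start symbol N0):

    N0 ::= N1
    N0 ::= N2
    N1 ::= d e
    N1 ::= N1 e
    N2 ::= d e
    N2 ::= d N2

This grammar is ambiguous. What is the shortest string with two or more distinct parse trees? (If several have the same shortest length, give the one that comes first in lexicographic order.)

length 2: d e has 2 parse trees

Two derivations of d e:
  N0 ⇒ N1 ⇒ d e
  N0 ⇒ N2 ⇒ d e

d e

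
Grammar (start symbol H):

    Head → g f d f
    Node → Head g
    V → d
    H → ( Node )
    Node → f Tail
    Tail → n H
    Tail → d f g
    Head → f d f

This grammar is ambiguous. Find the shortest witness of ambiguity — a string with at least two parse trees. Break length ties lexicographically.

( f d f g )

length 6: ( f d f g ) has 2 parse trees

Two derivations of ( f d f g ):
  H ⇒ ( Node ) ⇒ ( Head g ) ⇒ ( f d f g )
  H ⇒ ( Node ) ⇒ ( f Tail ) ⇒ ( f d f g )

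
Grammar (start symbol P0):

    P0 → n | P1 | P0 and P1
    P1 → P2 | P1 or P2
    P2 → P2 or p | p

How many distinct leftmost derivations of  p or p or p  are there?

4

Parse trees for p or p or p:
  [P0 [P1 [P2 [P2 [P2 p] or p] or p]]]
  [P0 [P1 [P1 [P2 p]] or [P2 [P2 p] or p]]]
  [P0 [P1 [P1 [P2 [P2 p] or p]] or [P2 p]]]
  [P0 [P1 [P1 [P1 [P2 p]] or [P2 p]] or [P2 p]]]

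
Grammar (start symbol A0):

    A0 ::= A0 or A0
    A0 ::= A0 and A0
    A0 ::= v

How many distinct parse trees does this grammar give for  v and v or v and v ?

5

Parse trees for v and v or v and v:
  [A0 [A0 [A0 v] and [A0 v]] or [A0 [A0 v] and [A0 v]]]
  [A0 [A0 v] and [A0 [A0 v] or [A0 [A0 v] and [A0 v]]]]
  [A0 [A0 v] and [A0 [A0 [A0 v] or [A0 v]] and [A0 v]]]
  [A0 [A0 [A0 [A0 v] and [A0 v]] or [A0 v]] and [A0 v]]
  [A0 [A0 [A0 v] and [A0 [A0 v] or [A0 v]]] and [A0 v]]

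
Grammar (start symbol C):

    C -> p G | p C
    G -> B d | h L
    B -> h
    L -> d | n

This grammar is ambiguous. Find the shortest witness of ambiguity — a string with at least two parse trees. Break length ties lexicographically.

p h d

length 3: p h d has 2 parse trees

Two derivations of p h d:
  C ⇒ p G ⇒ p B d ⇒ p h d
  C ⇒ p G ⇒ p h L ⇒ p h d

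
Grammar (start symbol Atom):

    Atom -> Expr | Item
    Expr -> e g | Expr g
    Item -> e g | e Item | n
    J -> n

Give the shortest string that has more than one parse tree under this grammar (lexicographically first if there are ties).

e g

length 1: no string has ≥2 trees
length 2: e g has 2 parse trees

Two derivations of e g:
  Atom ⇒ Expr ⇒ e g
  Atom ⇒ Item ⇒ e g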